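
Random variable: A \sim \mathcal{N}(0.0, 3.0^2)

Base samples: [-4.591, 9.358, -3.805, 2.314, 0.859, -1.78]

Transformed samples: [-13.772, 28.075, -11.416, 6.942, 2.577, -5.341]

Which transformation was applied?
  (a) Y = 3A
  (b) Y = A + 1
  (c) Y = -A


Checking option (a) Y = 3A:
  A = -4.591 -> Y = -13.772 ✓
  A = 9.358 -> Y = 28.075 ✓
  A = -3.805 -> Y = -11.416 ✓
All samples match this transformation.

(a) 3A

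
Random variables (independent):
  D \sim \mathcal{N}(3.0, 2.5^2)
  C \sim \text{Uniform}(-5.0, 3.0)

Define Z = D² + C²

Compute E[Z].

E[Z] = E[D²] + E[C²]
E[D²] = Var(D) + E[D]² = 6.25 + 9 = 15.25
E[C²] = Var(C) + E[C]² = 5.3333333 + 1 = 6.3333333
E[Z] = 15.25 + 6.3333333 = 21.583333

21.583333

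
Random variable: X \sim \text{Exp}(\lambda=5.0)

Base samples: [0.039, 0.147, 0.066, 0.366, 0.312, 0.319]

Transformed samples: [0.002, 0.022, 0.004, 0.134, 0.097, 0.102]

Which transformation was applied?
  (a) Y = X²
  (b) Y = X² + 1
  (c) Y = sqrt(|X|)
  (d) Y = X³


Checking option (a) Y = X²:
  X = 0.039 -> Y = 0.002 ✓
  X = 0.147 -> Y = 0.022 ✓
  X = 0.066 -> Y = 0.004 ✓
All samples match this transformation.

(a) X²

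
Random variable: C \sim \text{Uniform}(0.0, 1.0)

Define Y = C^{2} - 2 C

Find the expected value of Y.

E[Y] = 1*E[C²] - 2*E[C]
E[C] = 0.5
E[C²] = Var(C) + (E[C])² = 0.083333333 + 0.25 = 0.33333333
E[Y] = 1*0.33333333 - 2*0.5 = -0.66666667

-0.66666667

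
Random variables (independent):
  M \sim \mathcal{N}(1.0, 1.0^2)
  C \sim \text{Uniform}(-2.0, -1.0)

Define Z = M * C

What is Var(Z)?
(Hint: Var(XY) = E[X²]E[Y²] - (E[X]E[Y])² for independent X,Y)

Var(XY) = E[X²]E[Y²] - (E[X]E[Y])²
E[M] = 1, Var(M) = 1
E[C] = -1.5, Var(C) = 0.083333333
E[M²] = 1 + 1² = 2
E[C²] = 0.083333333 + (-1.5)² = 2.3333333
Var(Z) = 2*2.3333333 - (1*(-1.5))²
= 4.6666667 - 2.25 = 2.4166667

2.4166667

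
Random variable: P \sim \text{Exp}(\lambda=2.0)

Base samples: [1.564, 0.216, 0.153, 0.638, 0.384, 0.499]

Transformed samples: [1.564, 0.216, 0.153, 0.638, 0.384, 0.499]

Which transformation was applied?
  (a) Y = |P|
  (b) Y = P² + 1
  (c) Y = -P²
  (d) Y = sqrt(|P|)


Checking option (a) Y = |P|:
  P = 1.564 -> Y = 1.564 ✓
  P = 0.216 -> Y = 0.216 ✓
  P = 0.153 -> Y = 0.153 ✓
All samples match this transformation.

(a) |P|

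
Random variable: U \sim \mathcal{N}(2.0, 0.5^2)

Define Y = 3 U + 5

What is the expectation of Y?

For Y = 3U + 5:
E[Y] = 3 * E[U] + 5
E[U] = 2.0 = 2
E[Y] = 3 * 2 + 5 = 11

11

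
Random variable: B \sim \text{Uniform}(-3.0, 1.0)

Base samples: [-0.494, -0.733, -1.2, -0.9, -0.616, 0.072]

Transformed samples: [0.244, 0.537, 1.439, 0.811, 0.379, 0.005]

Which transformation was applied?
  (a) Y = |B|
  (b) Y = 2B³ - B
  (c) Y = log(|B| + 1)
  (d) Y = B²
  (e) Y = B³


Checking option (d) Y = B²:
  B = -0.494 -> Y = 0.244 ✓
  B = -0.733 -> Y = 0.537 ✓
  B = -1.2 -> Y = 1.439 ✓
All samples match this transformation.

(d) B²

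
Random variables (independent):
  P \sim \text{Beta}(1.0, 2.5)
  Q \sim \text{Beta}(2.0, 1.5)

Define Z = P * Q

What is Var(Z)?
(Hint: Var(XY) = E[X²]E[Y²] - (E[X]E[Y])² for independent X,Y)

Var(XY) = E[X²]E[Y²] - (E[X]E[Y])²
E[P] = 0.28571429, Var(P) = 0.045351474
E[Q] = 0.57142857, Var(Q) = 0.054421769
E[P²] = 0.045351474 + 0.28571429² = 0.12698413
E[Q²] = 0.054421769 + 0.57142857² = 0.38095238
Var(Z) = 0.12698413*0.38095238 - (0.28571429*0.57142857)²
= 0.048374906 - 0.02665556 = 0.021719345

0.021719345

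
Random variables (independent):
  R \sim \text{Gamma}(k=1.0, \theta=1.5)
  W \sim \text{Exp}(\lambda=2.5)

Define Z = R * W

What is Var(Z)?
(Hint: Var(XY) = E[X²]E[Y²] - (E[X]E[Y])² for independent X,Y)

Var(XY) = E[X²]E[Y²] - (E[X]E[Y])²
E[R] = 1.5, Var(R) = 2.25
E[W] = 0.4, Var(W) = 0.16
E[R²] = 2.25 + 1.5² = 4.5
E[W²] = 0.16 + 0.4² = 0.32
Var(Z) = 4.5*0.32 - (1.5*0.4)²
= 1.44 - 0.36 = 1.08

1.08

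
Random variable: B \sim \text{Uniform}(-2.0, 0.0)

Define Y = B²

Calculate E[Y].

E[B²] = Var(B) + (E[B])² = 0.33333333 + 1 = 1.3333333

1.3333333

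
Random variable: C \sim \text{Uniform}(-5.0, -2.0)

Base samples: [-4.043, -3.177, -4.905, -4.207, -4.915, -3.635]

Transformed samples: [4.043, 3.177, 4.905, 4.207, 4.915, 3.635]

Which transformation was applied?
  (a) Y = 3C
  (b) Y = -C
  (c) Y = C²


Checking option (b) Y = -C:
  C = -4.043 -> Y = 4.043 ✓
  C = -3.177 -> Y = 3.177 ✓
  C = -4.905 -> Y = 4.905 ✓
All samples match this transformation.

(b) -C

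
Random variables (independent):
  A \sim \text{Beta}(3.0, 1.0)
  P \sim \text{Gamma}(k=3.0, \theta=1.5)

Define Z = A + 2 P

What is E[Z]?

E[Z] = 1*E[A] + 2*E[P]
E[A] = 0.75
E[P] = 4.5
E[Z] = 1*0.75 + 2*4.5 = 9.75

9.75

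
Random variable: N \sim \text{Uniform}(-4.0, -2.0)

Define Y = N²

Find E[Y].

Using E[X²] = Var(X) + (E[X])²:
E[N] = -3
Var(N) = (-2 + 4)^2/12 = 0.33333333
E[N²] = 0.33333333 + (-3)² = 0.33333333 + 9 = 9.3333333

9.3333333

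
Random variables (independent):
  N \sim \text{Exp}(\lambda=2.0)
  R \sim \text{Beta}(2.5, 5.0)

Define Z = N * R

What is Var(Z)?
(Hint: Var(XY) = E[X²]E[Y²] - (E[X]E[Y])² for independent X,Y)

Var(XY) = E[X²]E[Y²] - (E[X]E[Y])²
E[N] = 0.5, Var(N) = 0.25
E[R] = 0.33333333, Var(R) = 0.026143791
E[N²] = 0.25 + 0.5² = 0.5
E[R²] = 0.026143791 + 0.33333333² = 0.1372549
Var(Z) = 0.5*0.1372549 - (0.5*0.33333333)²
= 0.068627451 - 0.027777778 = 0.040849673

0.040849673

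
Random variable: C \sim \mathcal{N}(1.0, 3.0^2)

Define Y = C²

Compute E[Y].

E[C²] = Var(C) + (E[C])² = 9 + 1 = 10

10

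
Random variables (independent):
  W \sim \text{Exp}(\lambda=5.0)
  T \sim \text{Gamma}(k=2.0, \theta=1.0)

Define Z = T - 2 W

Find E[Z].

E[Z] = -2*E[W] + 1*E[T]
E[W] = 0.2
E[T] = 2
E[Z] = -2*0.2 + 1*2 = 1.6

1.6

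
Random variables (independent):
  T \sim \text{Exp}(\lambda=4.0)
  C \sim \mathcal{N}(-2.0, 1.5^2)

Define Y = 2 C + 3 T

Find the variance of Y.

For independent RVs: Var(aX + bY) = a²Var(X) + b²Var(Y)
Var(T) = 0.0625
Var(C) = 2.25
Var(Y) = 3²*0.0625 + 2²*2.25
= 9*0.0625 + 4*2.25 = 9.5625

9.5625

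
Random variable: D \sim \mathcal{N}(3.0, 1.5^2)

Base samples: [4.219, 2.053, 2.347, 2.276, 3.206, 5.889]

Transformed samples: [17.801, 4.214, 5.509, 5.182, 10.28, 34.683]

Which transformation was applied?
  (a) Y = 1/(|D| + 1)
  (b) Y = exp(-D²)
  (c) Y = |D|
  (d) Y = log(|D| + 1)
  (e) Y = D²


Checking option (e) Y = D²:
  D = 4.219 -> Y = 17.801 ✓
  D = 2.053 -> Y = 4.214 ✓
  D = 2.347 -> Y = 5.509 ✓
All samples match this transformation.

(e) D²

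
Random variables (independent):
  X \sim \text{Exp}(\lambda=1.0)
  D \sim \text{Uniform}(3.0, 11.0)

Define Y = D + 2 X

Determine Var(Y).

For independent RVs: Var(aX + bY) = a²Var(X) + b²Var(Y)
Var(X) = 1
Var(D) = 5.3333333
Var(Y) = 2²*1 + 1²*5.3333333
= 4*1 + 1*5.3333333 = 9.3333333

9.3333333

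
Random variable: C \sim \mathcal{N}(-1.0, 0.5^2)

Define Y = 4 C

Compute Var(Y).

For Y = aC + b: Var(Y) = a² * Var(C)
Var(C) = 0.5^2 = 0.25
Var(Y) = 4² * 0.25 = 16 * 0.25 = 4

4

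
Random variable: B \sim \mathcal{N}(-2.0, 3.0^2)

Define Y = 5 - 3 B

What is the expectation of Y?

For Y = -3B + 5:
E[Y] = -3 * E[B] + 5
E[B] = -2.0 = -2
E[Y] = -3 * (-2) + 5 = 11

11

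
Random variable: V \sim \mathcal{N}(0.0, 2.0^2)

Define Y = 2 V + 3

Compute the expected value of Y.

For Y = 2V + 3:
E[Y] = 2 * E[V] + 3
E[V] = 0.0 = 0
E[Y] = 2 * 0 + 3 = 3

3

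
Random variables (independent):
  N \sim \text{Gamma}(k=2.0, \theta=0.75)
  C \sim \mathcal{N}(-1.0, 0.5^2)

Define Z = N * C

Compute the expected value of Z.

For independent RVs: E[XY] = E[X]*E[Y]
E[N] = 1.5
E[C] = -1
E[Z] = 1.5 * (-1) = -1.5

-1.5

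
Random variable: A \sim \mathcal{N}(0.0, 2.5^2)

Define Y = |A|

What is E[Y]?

For X ~ N(0, 2.5²), E[|X|] = sigma * sqrt(2/pi)
= 2.5 * sqrt(2/pi) = 1.9947114

1.9947114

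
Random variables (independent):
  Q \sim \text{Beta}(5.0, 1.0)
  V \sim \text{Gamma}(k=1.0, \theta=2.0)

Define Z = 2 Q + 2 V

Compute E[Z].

E[Z] = 2*E[Q] + 2*E[V]
E[Q] = 0.83333333
E[V] = 2
E[Z] = 2*0.83333333 + 2*2 = 5.6666667

5.6666667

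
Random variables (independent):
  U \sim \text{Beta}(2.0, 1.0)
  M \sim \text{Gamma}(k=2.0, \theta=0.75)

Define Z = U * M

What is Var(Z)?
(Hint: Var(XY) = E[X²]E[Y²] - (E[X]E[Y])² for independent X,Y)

Var(XY) = E[X²]E[Y²] - (E[X]E[Y])²
E[U] = 0.66666667, Var(U) = 0.055555556
E[M] = 1.5, Var(M) = 1.125
E[U²] = 0.055555556 + 0.66666667² = 0.5
E[M²] = 1.125 + 1.5² = 3.375
Var(Z) = 0.5*3.375 - (0.66666667*1.5)²
= 1.6875 - 1 = 0.6875

0.6875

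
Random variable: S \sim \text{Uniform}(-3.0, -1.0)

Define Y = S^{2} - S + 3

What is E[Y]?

E[Y] = 1*E[S²] - 1*E[S] + 3
E[S] = -2
E[S²] = Var(S) + (E[S])² = 0.33333333 + 4 = 4.3333333
E[Y] = 1*4.3333333 - 1*(-2) + 3 = 9.3333333

9.3333333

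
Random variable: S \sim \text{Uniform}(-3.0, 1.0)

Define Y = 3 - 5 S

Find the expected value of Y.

For Y = -5S + 3:
E[Y] = -5 * E[S] + 3
E[S] = (-3 + 1)/2 = -1
E[Y] = -5 * (-1) + 3 = 8

8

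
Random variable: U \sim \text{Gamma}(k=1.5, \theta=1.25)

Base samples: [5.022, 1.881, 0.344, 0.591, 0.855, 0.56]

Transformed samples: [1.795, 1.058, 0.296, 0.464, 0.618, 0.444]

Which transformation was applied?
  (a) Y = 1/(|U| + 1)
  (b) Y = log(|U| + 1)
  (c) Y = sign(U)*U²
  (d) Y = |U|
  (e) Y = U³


Checking option (b) Y = log(|U| + 1):
  U = 5.022 -> Y = 1.795 ✓
  U = 1.881 -> Y = 1.058 ✓
  U = 0.344 -> Y = 0.296 ✓
All samples match this transformation.

(b) log(|U| + 1)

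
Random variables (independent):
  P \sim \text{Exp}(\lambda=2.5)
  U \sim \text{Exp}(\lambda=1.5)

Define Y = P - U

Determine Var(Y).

For independent RVs: Var(aX + bY) = a²Var(X) + b²Var(Y)
Var(P) = 0.16
Var(U) = 0.44444444
Var(Y) = 1²*0.16 + (-1)²*0.44444444
= 1*0.16 + 1*0.44444444 = 0.60444444

0.60444444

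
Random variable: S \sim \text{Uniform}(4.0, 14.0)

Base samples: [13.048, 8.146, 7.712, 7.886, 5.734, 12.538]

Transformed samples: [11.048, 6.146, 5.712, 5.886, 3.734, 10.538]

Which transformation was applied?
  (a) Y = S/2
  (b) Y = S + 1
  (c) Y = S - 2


Checking option (c) Y = S - 2:
  S = 13.048 -> Y = 11.048 ✓
  S = 8.146 -> Y = 6.146 ✓
  S = 7.712 -> Y = 5.712 ✓
All samples match this transformation.

(c) S - 2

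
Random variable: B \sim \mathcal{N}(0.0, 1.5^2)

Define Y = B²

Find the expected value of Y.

Using E[X²] = Var(X) + (E[X])²:
E[B] = 0
Var(B) = 1.5^2 = 2.25
E[B²] = 2.25 + 0² = 2.25 + 0 = 2.25

2.25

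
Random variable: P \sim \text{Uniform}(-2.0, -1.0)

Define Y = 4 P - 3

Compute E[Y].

For Y = 4P - 3:
E[Y] = 4 * E[P] - 3
E[P] = (-2 - 1)/2 = -1.5
E[Y] = 4 * (-1.5) - 3 = -9

-9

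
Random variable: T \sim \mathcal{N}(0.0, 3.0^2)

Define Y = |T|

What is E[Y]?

For X ~ N(0, 3.0²), E[|X|] = sigma * sqrt(2/pi)
= 3.0 * sqrt(2/pi) = 2.3936537

2.3936537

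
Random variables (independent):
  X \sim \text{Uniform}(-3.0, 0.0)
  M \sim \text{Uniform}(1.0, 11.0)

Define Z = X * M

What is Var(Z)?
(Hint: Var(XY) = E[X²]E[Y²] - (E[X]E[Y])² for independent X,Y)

Var(XY) = E[X²]E[Y²] - (E[X]E[Y])²
E[X] = -1.5, Var(X) = 0.75
E[M] = 6, Var(M) = 8.3333333
E[X²] = 0.75 + (-1.5)² = 3
E[M²] = 8.3333333 + 6² = 44.333333
Var(Z) = 3*44.333333 - (-1.5*6)²
= 133 - 81 = 52

52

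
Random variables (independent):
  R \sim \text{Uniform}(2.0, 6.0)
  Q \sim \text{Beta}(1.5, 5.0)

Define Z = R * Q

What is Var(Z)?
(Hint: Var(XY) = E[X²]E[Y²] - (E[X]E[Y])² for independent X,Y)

Var(XY) = E[X²]E[Y²] - (E[X]E[Y])²
E[R] = 4, Var(R) = 1.3333333
E[Q] = 0.23076923, Var(Q) = 0.023668639
E[R²] = 1.3333333 + 4² = 17.333333
E[Q²] = 0.023668639 + 0.23076923² = 0.076923077
Var(Z) = 17.333333*0.076923077 - (4*0.23076923)²
= 1.3333333 - 0.85207101 = 0.48126233

0.48126233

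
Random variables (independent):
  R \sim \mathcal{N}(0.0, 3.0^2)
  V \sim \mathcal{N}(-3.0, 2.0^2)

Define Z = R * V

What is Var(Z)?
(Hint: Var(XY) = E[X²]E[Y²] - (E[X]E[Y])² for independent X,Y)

Var(XY) = E[X²]E[Y²] - (E[X]E[Y])²
E[R] = 0, Var(R) = 9
E[V] = -3, Var(V) = 4
E[R²] = 9 + 0² = 9
E[V²] = 4 + (-3)² = 13
Var(Z) = 9*13 - (0*(-3))²
= 117 - 0 = 117

117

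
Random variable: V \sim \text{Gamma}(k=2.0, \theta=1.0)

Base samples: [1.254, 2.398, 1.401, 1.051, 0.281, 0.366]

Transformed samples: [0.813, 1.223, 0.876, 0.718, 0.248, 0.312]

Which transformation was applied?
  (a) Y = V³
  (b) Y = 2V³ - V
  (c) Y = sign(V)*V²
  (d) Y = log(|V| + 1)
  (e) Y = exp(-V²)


Checking option (d) Y = log(|V| + 1):
  V = 1.254 -> Y = 0.813 ✓
  V = 2.398 -> Y = 1.223 ✓
  V = 1.401 -> Y = 0.876 ✓
All samples match this transformation.

(d) log(|V| + 1)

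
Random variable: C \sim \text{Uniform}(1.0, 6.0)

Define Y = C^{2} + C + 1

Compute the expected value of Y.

E[Y] = 1*E[C²] + 1*E[C] + 1
E[C] = 3.5
E[C²] = Var(C) + (E[C])² = 2.0833333 + 12.25 = 14.333333
E[Y] = 1*14.333333 + 1*3.5 + 1 = 18.833333

18.833333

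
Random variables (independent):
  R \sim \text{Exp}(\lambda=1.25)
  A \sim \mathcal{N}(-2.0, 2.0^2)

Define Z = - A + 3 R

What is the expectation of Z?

E[Z] = 3*E[R] - 1*E[A]
E[R] = 0.8
E[A] = -2
E[Z] = 3*0.8 - 1*(-2) = 4.4

4.4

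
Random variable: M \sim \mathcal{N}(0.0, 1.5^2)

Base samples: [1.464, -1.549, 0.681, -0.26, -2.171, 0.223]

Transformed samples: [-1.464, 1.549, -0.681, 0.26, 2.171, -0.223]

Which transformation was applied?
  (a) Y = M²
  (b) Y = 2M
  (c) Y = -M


Checking option (c) Y = -M:
  M = 1.464 -> Y = -1.464 ✓
  M = -1.549 -> Y = 1.549 ✓
  M = 0.681 -> Y = -0.681 ✓
All samples match this transformation.

(c) -M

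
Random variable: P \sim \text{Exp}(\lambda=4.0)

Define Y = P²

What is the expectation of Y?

Using E[X²] = Var(X) + (E[X])²:
E[P] = 0.25
Var(P) = 1/4.0^2 = 0.0625
E[P²] = 0.0625 + 0.25² = 0.0625 + 0.0625 = 0.125

0.125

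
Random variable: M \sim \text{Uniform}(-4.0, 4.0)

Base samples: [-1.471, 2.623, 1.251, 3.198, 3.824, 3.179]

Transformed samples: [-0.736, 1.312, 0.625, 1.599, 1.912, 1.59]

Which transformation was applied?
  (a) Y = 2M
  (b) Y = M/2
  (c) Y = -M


Checking option (b) Y = M/2:
  M = -1.471 -> Y = -0.736 ✓
  M = 2.623 -> Y = 1.312 ✓
  M = 1.251 -> Y = 0.625 ✓
All samples match this transformation.

(b) M/2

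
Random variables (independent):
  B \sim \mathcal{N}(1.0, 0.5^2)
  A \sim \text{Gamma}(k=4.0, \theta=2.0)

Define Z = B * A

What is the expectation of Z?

For independent RVs: E[XY] = E[X]*E[Y]
E[B] = 1
E[A] = 8
E[Z] = 1 * 8 = 8

8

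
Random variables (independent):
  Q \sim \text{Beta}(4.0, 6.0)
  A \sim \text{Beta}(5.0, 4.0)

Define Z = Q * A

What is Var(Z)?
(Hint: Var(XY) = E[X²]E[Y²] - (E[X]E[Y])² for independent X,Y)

Var(XY) = E[X²]E[Y²] - (E[X]E[Y])²
E[Q] = 0.4, Var(Q) = 0.021818182
E[A] = 0.55555556, Var(A) = 0.024691358
E[Q²] = 0.021818182 + 0.4² = 0.18181818
E[A²] = 0.024691358 + 0.55555556² = 0.33333333
Var(Z) = 0.18181818*0.33333333 - (0.4*0.55555556)²
= 0.060606061 - 0.049382716 = 0.011223345

0.011223345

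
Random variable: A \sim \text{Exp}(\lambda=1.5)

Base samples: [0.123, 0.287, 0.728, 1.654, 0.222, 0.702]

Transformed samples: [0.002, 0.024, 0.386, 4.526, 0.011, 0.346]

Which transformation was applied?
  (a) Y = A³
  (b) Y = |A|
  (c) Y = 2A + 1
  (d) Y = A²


Checking option (a) Y = A³:
  A = 0.123 -> Y = 0.002 ✓
  A = 0.287 -> Y = 0.024 ✓
  A = 0.728 -> Y = 0.386 ✓
All samples match this transformation.

(a) A³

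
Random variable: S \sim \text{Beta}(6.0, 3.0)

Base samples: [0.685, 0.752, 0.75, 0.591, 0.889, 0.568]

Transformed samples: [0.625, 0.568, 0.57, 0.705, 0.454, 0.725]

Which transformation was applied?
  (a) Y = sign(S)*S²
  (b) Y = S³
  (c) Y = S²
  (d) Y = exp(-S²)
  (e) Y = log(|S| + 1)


Checking option (d) Y = exp(-S²):
  S = 0.685 -> Y = 0.625 ✓
  S = 0.752 -> Y = 0.568 ✓
  S = 0.75 -> Y = 0.57 ✓
All samples match this transformation.

(d) exp(-S²)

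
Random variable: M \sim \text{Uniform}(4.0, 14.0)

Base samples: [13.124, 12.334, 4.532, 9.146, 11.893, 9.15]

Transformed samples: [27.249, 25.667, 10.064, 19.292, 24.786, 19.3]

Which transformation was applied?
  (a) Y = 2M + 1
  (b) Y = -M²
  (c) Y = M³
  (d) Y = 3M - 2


Checking option (a) Y = 2M + 1:
  M = 13.124 -> Y = 27.249 ✓
  M = 12.334 -> Y = 25.667 ✓
  M = 4.532 -> Y = 10.064 ✓
All samples match this transformation.

(a) 2M + 1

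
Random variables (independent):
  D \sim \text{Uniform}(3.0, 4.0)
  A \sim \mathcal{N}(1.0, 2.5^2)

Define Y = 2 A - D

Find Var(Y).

For independent RVs: Var(aX + bY) = a²Var(X) + b²Var(Y)
Var(D) = 0.083333333
Var(A) = 6.25
Var(Y) = (-1)²*0.083333333 + 2²*6.25
= 1*0.083333333 + 4*6.25 = 25.083333

25.083333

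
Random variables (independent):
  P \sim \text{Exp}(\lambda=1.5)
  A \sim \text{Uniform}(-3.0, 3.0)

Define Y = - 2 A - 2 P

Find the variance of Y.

For independent RVs: Var(aX + bY) = a²Var(X) + b²Var(Y)
Var(P) = 0.44444444
Var(A) = 3
Var(Y) = (-2)²*0.44444444 + (-2)²*3
= 4*0.44444444 + 4*3 = 13.777778

13.777778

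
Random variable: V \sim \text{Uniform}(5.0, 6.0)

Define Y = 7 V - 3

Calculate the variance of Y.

For Y = aV + b: Var(Y) = a² * Var(V)
Var(V) = (6 - 5)^2/12 = 0.083333333
Var(Y) = 7² * 0.083333333 = 49 * 0.083333333 = 4.0833333

4.0833333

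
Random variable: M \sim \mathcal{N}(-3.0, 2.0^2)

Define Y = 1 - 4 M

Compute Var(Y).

For Y = aM + b: Var(Y) = a² * Var(M)
Var(M) = 2.0^2 = 4
Var(Y) = (-4)² * 4 = 16 * 4 = 64

64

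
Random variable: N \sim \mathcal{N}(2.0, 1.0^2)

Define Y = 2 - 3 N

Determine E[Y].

For Y = -3N + 2:
E[Y] = -3 * E[N] + 2
E[N] = 2.0 = 2
E[Y] = -3 * 2 + 2 = -4

-4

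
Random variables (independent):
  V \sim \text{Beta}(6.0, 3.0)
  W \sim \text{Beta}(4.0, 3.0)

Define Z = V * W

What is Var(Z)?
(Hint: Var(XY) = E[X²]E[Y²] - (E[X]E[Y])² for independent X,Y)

Var(XY) = E[X²]E[Y²] - (E[X]E[Y])²
E[V] = 0.66666667, Var(V) = 0.022222222
E[W] = 0.57142857, Var(W) = 0.030612245
E[V²] = 0.022222222 + 0.66666667² = 0.46666667
E[W²] = 0.030612245 + 0.57142857² = 0.35714286
Var(Z) = 0.46666667*0.35714286 - (0.66666667*0.57142857)²
= 0.16666667 - 0.14512472 = 0.02154195

0.02154195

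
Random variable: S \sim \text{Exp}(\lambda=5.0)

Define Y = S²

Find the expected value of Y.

E[S²] = Var(S) + (E[S])² = 0.04 + 0.04 = 0.08

0.08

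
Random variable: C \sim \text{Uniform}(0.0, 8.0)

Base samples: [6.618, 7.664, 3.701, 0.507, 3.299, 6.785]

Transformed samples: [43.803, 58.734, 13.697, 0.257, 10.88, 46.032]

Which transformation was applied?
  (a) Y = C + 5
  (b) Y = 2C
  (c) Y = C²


Checking option (c) Y = C²:
  C = 6.618 -> Y = 43.803 ✓
  C = 7.664 -> Y = 58.734 ✓
  C = 3.701 -> Y = 13.697 ✓
All samples match this transformation.

(c) C²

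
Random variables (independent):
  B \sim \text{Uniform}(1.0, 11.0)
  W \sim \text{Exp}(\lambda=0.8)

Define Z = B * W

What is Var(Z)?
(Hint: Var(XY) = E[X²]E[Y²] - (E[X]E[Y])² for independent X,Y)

Var(XY) = E[X²]E[Y²] - (E[X]E[Y])²
E[B] = 6, Var(B) = 8.3333333
E[W] = 1.25, Var(W) = 1.5625
E[B²] = 8.3333333 + 6² = 44.333333
E[W²] = 1.5625 + 1.25² = 3.125
Var(Z) = 44.333333*3.125 - (6*1.25)²
= 138.54167 - 56.25 = 82.291667

82.291667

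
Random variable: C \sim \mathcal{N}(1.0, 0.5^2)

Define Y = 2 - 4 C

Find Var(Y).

For Y = aC + b: Var(Y) = a² * Var(C)
Var(C) = 0.5^2 = 0.25
Var(Y) = (-4)² * 0.25 = 16 * 0.25 = 4

4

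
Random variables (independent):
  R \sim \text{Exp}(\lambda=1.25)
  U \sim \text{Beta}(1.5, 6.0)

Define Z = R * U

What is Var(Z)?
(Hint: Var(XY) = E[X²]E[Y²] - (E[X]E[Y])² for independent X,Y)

Var(XY) = E[X²]E[Y²] - (E[X]E[Y])²
E[R] = 0.8, Var(R) = 0.64
E[U] = 0.2, Var(U) = 0.018823529
E[R²] = 0.64 + 0.8² = 1.28
E[U²] = 0.018823529 + 0.2² = 0.058823529
Var(Z) = 1.28*0.058823529 - (0.8*0.2)²
= 0.075294118 - 0.0256 = 0.049694118

0.049694118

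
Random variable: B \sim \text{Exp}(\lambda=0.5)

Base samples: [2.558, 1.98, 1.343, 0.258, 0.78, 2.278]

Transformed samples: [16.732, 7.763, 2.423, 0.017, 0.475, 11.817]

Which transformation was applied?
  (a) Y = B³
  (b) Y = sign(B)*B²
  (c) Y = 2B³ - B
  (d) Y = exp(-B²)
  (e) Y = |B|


Checking option (a) Y = B³:
  B = 2.558 -> Y = 16.732 ✓
  B = 1.98 -> Y = 7.763 ✓
  B = 1.343 -> Y = 2.423 ✓
All samples match this transformation.

(a) B³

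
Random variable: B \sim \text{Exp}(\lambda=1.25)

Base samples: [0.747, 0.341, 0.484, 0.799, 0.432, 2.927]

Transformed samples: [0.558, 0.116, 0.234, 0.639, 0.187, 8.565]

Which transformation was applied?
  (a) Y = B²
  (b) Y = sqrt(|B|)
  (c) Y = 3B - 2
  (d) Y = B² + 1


Checking option (a) Y = B²:
  B = 0.747 -> Y = 0.558 ✓
  B = 0.341 -> Y = 0.116 ✓
  B = 0.484 -> Y = 0.234 ✓
All samples match this transformation.

(a) B²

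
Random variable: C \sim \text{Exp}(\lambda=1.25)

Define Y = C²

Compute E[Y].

Using E[X²] = Var(X) + (E[X])²:
E[C] = 0.8
Var(C) = 1/1.25^2 = 0.64
E[C²] = 0.64 + 0.8² = 0.64 + 0.64 = 1.28

1.28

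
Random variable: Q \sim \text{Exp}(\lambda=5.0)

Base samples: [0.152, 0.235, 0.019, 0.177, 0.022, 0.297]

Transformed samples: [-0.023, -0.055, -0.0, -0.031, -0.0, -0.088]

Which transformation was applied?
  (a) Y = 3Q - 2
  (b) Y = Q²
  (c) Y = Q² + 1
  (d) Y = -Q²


Checking option (d) Y = -Q²:
  Q = 0.152 -> Y = -0.023 ✓
  Q = 0.235 -> Y = -0.055 ✓
  Q = 0.019 -> Y = -0.0 ✓
All samples match this transformation.

(d) -Q²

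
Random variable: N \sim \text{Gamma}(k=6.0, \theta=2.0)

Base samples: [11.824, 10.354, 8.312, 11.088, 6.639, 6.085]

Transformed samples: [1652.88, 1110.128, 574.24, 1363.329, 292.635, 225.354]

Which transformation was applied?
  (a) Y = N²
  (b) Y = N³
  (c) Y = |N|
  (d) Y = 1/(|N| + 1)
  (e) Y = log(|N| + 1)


Checking option (b) Y = N³:
  N = 11.824 -> Y = 1652.88 ✓
  N = 10.354 -> Y = 1110.128 ✓
  N = 8.312 -> Y = 574.24 ✓
All samples match this transformation.

(b) N³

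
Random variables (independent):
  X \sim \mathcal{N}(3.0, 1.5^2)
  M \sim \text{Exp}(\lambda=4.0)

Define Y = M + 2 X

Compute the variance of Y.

For independent RVs: Var(aX + bY) = a²Var(X) + b²Var(Y)
Var(X) = 2.25
Var(M) = 0.0625
Var(Y) = 2²*2.25 + 1²*0.0625
= 4*2.25 + 1*0.0625 = 9.0625

9.0625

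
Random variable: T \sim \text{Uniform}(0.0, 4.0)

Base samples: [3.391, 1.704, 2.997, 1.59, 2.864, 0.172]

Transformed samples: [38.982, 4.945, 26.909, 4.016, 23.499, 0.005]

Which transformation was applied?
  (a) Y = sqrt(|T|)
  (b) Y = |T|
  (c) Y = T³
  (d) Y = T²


Checking option (c) Y = T³:
  T = 3.391 -> Y = 38.982 ✓
  T = 1.704 -> Y = 4.945 ✓
  T = 2.997 -> Y = 26.909 ✓
All samples match this transformation.

(c) T³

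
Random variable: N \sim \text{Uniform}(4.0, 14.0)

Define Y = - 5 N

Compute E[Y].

For Y = -5N:
E[Y] = -5 * E[N]
E[N] = (4 + 14)/2 = 9
E[Y] = -5 * 9 = -45

-45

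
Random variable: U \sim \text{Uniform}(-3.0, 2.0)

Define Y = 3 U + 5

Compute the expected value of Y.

For Y = 3U + 5:
E[Y] = 3 * E[U] + 5
E[U] = (-3 + 2)/2 = -0.5
E[Y] = 3 * (-0.5) + 5 = 3.5

3.5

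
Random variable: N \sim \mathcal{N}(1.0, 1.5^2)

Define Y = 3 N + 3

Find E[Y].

For Y = 3N + 3:
E[Y] = 3 * E[N] + 3
E[N] = 1.0 = 1
E[Y] = 3 * 1 + 3 = 6

6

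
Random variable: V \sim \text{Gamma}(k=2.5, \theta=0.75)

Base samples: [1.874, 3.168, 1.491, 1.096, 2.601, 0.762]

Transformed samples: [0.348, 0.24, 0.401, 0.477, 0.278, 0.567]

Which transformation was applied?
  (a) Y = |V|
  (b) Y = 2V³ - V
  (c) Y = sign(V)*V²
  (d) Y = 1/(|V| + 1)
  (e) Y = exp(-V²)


Checking option (d) Y = 1/(|V| + 1):
  V = 1.874 -> Y = 0.348 ✓
  V = 3.168 -> Y = 0.24 ✓
  V = 1.491 -> Y = 0.401 ✓
All samples match this transformation.

(d) 1/(|V| + 1)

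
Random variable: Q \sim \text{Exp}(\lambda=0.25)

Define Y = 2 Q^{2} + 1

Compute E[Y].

E[Y] = 2*E[Q²] + 1
E[Q] = 4
E[Q²] = Var(Q) + (E[Q])² = 16 + 16 = 32
E[Y] = 2*32 + 1 = 65

65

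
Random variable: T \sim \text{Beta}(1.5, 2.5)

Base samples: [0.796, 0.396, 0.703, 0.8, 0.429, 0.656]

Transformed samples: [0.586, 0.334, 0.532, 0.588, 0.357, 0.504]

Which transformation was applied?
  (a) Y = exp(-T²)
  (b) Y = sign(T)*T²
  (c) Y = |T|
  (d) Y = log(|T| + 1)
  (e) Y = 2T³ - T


Checking option (d) Y = log(|T| + 1):
  T = 0.796 -> Y = 0.586 ✓
  T = 0.396 -> Y = 0.334 ✓
  T = 0.703 -> Y = 0.532 ✓
All samples match this transformation.

(d) log(|T| + 1)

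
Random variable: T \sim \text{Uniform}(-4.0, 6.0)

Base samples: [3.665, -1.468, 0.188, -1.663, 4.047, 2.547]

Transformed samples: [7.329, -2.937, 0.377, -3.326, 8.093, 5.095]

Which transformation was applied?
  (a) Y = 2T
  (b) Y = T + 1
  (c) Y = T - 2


Checking option (a) Y = 2T:
  T = 3.665 -> Y = 7.329 ✓
  T = -1.468 -> Y = -2.937 ✓
  T = 0.188 -> Y = 0.377 ✓
All samples match this transformation.

(a) 2T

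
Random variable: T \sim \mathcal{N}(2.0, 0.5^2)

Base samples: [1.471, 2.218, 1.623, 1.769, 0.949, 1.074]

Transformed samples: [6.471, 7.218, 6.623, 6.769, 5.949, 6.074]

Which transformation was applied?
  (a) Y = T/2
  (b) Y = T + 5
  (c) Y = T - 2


Checking option (b) Y = T + 5:
  T = 1.471 -> Y = 6.471 ✓
  T = 2.218 -> Y = 7.218 ✓
  T = 1.623 -> Y = 6.623 ✓
All samples match this transformation.

(b) T + 5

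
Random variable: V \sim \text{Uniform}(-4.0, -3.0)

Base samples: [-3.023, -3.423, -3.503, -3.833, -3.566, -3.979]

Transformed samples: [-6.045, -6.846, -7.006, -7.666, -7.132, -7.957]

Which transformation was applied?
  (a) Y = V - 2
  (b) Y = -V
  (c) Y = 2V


Checking option (c) Y = 2V:
  V = -3.023 -> Y = -6.045 ✓
  V = -3.423 -> Y = -6.846 ✓
  V = -3.503 -> Y = -7.006 ✓
All samples match this transformation.

(c) 2V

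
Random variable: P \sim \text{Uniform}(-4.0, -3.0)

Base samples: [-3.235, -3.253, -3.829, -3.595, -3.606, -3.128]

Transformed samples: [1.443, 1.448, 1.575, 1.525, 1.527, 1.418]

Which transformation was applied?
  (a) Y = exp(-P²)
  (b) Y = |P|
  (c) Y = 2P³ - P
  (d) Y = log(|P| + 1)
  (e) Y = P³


Checking option (d) Y = log(|P| + 1):
  P = -3.235 -> Y = 1.443 ✓
  P = -3.253 -> Y = 1.448 ✓
  P = -3.829 -> Y = 1.575 ✓
All samples match this transformation.

(d) log(|P| + 1)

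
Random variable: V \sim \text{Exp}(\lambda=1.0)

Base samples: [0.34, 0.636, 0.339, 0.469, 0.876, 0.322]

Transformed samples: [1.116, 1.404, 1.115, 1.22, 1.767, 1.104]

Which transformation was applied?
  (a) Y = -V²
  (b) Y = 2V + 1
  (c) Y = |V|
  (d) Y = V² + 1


Checking option (d) Y = V² + 1:
  V = 0.34 -> Y = 1.116 ✓
  V = 0.636 -> Y = 1.404 ✓
  V = 0.339 -> Y = 1.115 ✓
All samples match this transformation.

(d) V² + 1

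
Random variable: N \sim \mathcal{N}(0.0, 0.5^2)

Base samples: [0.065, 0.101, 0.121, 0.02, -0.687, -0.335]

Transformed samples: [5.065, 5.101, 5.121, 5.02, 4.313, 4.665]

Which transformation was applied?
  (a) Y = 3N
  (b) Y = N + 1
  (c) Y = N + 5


Checking option (c) Y = N + 5:
  N = 0.065 -> Y = 5.065 ✓
  N = 0.101 -> Y = 5.101 ✓
  N = 0.121 -> Y = 5.121 ✓
All samples match this transformation.

(c) N + 5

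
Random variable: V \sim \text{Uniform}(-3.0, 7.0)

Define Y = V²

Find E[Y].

Using E[X²] = Var(X) + (E[X])²:
E[V] = 2
Var(V) = (7 + 3)^2/12 = 8.3333333
E[V²] = 8.3333333 + 2² = 8.3333333 + 4 = 12.333333

12.333333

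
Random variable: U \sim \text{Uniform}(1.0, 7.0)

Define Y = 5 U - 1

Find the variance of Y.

For Y = aU + b: Var(Y) = a² * Var(U)
Var(U) = (7 - 1)^2/12 = 3
Var(Y) = 5² * 3 = 25 * 3 = 75

75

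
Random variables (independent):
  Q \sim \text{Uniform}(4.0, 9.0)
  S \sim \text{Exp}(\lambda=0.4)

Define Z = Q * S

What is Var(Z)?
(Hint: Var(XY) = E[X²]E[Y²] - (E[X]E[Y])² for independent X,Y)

Var(XY) = E[X²]E[Y²] - (E[X]E[Y])²
E[Q] = 6.5, Var(Q) = 2.0833333
E[S] = 2.5, Var(S) = 6.25
E[Q²] = 2.0833333 + 6.5² = 44.333333
E[S²] = 6.25 + 2.5² = 12.5
Var(Z) = 44.333333*12.5 - (6.5*2.5)²
= 554.16667 - 264.0625 = 290.10417

290.10417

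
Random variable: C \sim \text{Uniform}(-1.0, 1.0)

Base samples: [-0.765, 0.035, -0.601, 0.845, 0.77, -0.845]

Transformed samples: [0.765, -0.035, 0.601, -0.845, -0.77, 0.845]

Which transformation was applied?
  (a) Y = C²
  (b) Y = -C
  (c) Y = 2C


Checking option (b) Y = -C:
  C = -0.765 -> Y = 0.765 ✓
  C = 0.035 -> Y = -0.035 ✓
  C = -0.601 -> Y = 0.601 ✓
All samples match this transformation.

(b) -C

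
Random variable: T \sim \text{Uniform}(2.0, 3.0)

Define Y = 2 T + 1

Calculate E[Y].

For Y = 2T + 1:
E[Y] = 2 * E[T] + 1
E[T] = (2 + 3)/2 = 2.5
E[Y] = 2 * 2.5 + 1 = 6

6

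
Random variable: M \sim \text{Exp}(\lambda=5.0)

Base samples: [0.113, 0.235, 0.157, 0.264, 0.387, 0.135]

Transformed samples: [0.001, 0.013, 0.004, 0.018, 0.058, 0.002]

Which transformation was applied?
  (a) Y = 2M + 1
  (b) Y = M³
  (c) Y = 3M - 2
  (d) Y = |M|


Checking option (b) Y = M³:
  M = 0.113 -> Y = 0.001 ✓
  M = 0.235 -> Y = 0.013 ✓
  M = 0.157 -> Y = 0.004 ✓
All samples match this transformation.

(b) M³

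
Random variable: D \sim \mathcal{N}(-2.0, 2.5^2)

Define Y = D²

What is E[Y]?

E[D²] = Var(D) + (E[D])² = 6.25 + 4 = 10.25

10.25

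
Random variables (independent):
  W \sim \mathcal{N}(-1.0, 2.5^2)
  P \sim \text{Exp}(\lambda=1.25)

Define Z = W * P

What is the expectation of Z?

For independent RVs: E[XY] = E[X]*E[Y]
E[W] = -1
E[P] = 0.8
E[Z] = -1 * 0.8 = -0.8

-0.8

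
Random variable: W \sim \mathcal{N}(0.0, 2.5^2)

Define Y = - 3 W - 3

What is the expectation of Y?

For Y = -3W - 3:
E[Y] = -3 * E[W] - 3
E[W] = 0.0 = 0
E[Y] = -3 * 0 - 3 = -3

-3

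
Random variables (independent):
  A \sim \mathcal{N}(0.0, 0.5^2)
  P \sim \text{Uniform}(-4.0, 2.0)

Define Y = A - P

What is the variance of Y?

For independent RVs: Var(aX + bY) = a²Var(X) + b²Var(Y)
Var(A) = 0.25
Var(P) = 3
Var(Y) = 1²*0.25 + (-1)²*3
= 1*0.25 + 1*3 = 3.25

3.25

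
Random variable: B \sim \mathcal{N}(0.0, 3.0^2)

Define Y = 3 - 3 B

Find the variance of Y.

For Y = aB + b: Var(Y) = a² * Var(B)
Var(B) = 3.0^2 = 9
Var(Y) = (-3)² * 9 = 9 * 9 = 81

81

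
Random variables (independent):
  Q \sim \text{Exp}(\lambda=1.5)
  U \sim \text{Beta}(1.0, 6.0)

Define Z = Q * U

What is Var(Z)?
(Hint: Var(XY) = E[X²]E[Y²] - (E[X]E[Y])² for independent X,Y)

Var(XY) = E[X²]E[Y²] - (E[X]E[Y])²
E[Q] = 0.66666667, Var(Q) = 0.44444444
E[U] = 0.14285714, Var(U) = 0.015306122
E[Q²] = 0.44444444 + 0.66666667² = 0.88888889
E[U²] = 0.015306122 + 0.14285714² = 0.035714286
Var(Z) = 0.88888889*0.035714286 - (0.66666667*0.14285714)²
= 0.031746032 - 0.0090702948 = 0.022675737

0.022675737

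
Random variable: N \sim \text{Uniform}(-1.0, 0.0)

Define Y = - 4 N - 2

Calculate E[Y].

For Y = -4N - 2:
E[Y] = -4 * E[N] - 2
E[N] = (-1 + 0)/2 = -0.5
E[Y] = -4 * (-0.5) - 2 = 0

0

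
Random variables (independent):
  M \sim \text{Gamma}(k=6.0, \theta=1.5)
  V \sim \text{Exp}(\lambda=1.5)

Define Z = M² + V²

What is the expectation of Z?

E[Z] = E[M²] + E[V²]
E[M²] = Var(M) + E[M]² = 13.5 + 81 = 94.5
E[V²] = Var(V) + E[V]² = 0.44444444 + 0.44444444 = 0.88888889
E[Z] = 94.5 + 0.88888889 = 95.388889

95.388889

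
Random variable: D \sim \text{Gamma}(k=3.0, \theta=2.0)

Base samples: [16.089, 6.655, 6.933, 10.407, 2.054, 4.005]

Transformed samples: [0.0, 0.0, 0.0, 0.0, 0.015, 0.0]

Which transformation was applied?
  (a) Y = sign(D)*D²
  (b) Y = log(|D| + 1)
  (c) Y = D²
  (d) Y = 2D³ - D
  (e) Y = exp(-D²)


Checking option (e) Y = exp(-D²):
  D = 16.089 -> Y = 0.0 ✓
  D = 6.655 -> Y = 0.0 ✓
  D = 6.933 -> Y = 0.0 ✓
All samples match this transformation.

(e) exp(-D²)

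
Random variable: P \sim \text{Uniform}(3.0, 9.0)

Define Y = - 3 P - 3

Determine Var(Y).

For Y = aP + b: Var(Y) = a² * Var(P)
Var(P) = (9 - 3)^2/12 = 3
Var(Y) = (-3)² * 3 = 9 * 3 = 27

27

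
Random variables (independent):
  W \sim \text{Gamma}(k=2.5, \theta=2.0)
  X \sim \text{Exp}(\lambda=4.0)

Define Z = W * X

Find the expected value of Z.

For independent RVs: E[XY] = E[X]*E[Y]
E[W] = 5
E[X] = 0.25
E[Z] = 5 * 0.25 = 1.25

1.25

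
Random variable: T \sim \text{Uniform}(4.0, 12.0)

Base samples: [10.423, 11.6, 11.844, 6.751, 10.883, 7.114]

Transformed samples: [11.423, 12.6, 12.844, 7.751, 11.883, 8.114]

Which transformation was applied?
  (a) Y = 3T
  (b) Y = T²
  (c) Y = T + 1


Checking option (c) Y = T + 1:
  T = 10.423 -> Y = 11.423 ✓
  T = 11.6 -> Y = 12.6 ✓
  T = 11.844 -> Y = 12.844 ✓
All samples match this transformation.

(c) T + 1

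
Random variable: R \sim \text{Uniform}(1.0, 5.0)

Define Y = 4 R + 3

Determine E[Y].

For Y = 4R + 3:
E[Y] = 4 * E[R] + 3
E[R] = (1 + 5)/2 = 3
E[Y] = 4 * 3 + 3 = 15

15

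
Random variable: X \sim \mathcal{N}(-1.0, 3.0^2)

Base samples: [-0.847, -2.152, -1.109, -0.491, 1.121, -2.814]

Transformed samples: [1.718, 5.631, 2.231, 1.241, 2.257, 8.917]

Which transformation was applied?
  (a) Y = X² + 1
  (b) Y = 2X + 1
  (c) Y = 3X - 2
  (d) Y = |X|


Checking option (a) Y = X² + 1:
  X = -0.847 -> Y = 1.718 ✓
  X = -2.152 -> Y = 5.631 ✓
  X = -1.109 -> Y = 2.231 ✓
All samples match this transformation.

(a) X² + 1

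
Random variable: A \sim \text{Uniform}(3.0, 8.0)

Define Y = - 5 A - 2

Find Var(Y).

For Y = aA + b: Var(Y) = a² * Var(A)
Var(A) = (8 - 3)^2/12 = 2.0833333
Var(Y) = (-5)² * 2.0833333 = 25 * 2.0833333 = 52.083333

52.083333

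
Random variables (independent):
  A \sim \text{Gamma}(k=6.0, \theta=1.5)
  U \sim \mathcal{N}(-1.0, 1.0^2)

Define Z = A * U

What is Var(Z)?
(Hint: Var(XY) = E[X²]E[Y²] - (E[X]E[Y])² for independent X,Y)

Var(XY) = E[X²]E[Y²] - (E[X]E[Y])²
E[A] = 9, Var(A) = 13.5
E[U] = -1, Var(U) = 1
E[A²] = 13.5 + 9² = 94.5
E[U²] = 1 + (-1)² = 2
Var(Z) = 94.5*2 - (9*(-1))²
= 189 - 81 = 108

108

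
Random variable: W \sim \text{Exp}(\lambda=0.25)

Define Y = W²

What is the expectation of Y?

E[W²] = Var(W) + (E[W])² = 16 + 16 = 32

32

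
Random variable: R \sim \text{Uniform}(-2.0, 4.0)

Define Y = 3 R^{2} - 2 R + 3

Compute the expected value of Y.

E[Y] = 3*E[R²] - 2*E[R] + 3
E[R] = 1
E[R²] = Var(R) + (E[R])² = 3 + 1 = 4
E[Y] = 3*4 - 2*1 + 3 = 13

13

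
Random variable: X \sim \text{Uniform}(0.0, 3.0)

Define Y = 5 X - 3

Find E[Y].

For Y = 5X - 3:
E[Y] = 5 * E[X] - 3
E[X] = (0 + 3)/2 = 1.5
E[Y] = 5 * 1.5 - 3 = 4.5

4.5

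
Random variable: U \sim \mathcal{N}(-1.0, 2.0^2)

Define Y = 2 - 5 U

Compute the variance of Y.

For Y = aU + b: Var(Y) = a² * Var(U)
Var(U) = 2.0^2 = 4
Var(Y) = (-5)² * 4 = 25 * 4 = 100

100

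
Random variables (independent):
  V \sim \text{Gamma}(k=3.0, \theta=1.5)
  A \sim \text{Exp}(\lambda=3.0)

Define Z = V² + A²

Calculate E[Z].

E[Z] = E[V²] + E[A²]
E[V²] = Var(V) + E[V]² = 6.75 + 20.25 = 27
E[A²] = Var(A) + E[A]² = 0.11111111 + 0.11111111 = 0.22222222
E[Z] = 27 + 0.22222222 = 27.222222

27.222222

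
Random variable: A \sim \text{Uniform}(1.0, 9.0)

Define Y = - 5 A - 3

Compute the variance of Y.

For Y = aA + b: Var(Y) = a² * Var(A)
Var(A) = (9 - 1)^2/12 = 5.3333333
Var(Y) = (-5)² * 5.3333333 = 25 * 5.3333333 = 133.33333

133.33333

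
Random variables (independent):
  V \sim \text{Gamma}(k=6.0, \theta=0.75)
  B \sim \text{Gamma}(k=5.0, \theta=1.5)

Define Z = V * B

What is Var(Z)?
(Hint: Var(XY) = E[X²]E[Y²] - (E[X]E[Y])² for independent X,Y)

Var(XY) = E[X²]E[Y²] - (E[X]E[Y])²
E[V] = 4.5, Var(V) = 3.375
E[B] = 7.5, Var(B) = 11.25
E[V²] = 3.375 + 4.5² = 23.625
E[B²] = 11.25 + 7.5² = 67.5
Var(Z) = 23.625*67.5 - (4.5*7.5)²
= 1594.6875 - 1139.0625 = 455.625

455.625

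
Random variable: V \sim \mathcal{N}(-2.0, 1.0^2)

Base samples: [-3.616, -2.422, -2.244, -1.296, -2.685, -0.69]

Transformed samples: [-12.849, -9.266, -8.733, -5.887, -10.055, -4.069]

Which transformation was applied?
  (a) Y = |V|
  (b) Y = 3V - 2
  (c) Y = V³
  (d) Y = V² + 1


Checking option (b) Y = 3V - 2:
  V = -3.616 -> Y = -12.849 ✓
  V = -2.422 -> Y = -9.266 ✓
  V = -2.244 -> Y = -8.733 ✓
All samples match this transformation.

(b) 3V - 2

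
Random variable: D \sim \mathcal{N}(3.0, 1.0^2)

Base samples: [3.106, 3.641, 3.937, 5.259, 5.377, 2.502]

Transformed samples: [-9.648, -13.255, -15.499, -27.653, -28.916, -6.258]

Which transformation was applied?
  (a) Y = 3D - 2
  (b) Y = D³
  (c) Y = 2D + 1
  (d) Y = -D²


Checking option (d) Y = -D²:
  D = 3.106 -> Y = -9.648 ✓
  D = 3.641 -> Y = -13.255 ✓
  D = 3.937 -> Y = -15.499 ✓
All samples match this transformation.

(d) -D²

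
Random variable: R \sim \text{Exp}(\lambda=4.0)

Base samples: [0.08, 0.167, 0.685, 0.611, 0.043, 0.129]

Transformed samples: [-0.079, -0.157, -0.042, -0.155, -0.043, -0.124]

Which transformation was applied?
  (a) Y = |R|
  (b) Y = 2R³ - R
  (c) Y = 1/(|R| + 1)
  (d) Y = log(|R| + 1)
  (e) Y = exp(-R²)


Checking option (b) Y = 2R³ - R:
  R = 0.08 -> Y = -0.079 ✓
  R = 0.167 -> Y = -0.157 ✓
  R = 0.685 -> Y = -0.042 ✓
All samples match this transformation.

(b) 2R³ - R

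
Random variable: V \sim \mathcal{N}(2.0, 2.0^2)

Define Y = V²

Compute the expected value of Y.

Using E[X²] = Var(X) + (E[X])²:
E[V] = 2
Var(V) = 2.0^2 = 4
E[V²] = 4 + 2² = 4 + 4 = 8

8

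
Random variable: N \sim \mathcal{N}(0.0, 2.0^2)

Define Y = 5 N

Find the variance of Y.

For Y = aN + b: Var(Y) = a² * Var(N)
Var(N) = 2.0^2 = 4
Var(Y) = 5² * 4 = 25 * 4 = 100

100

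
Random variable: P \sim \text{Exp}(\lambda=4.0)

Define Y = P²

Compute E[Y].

Using E[X²] = Var(X) + (E[X])²:
E[P] = 0.25
Var(P) = 1/4.0^2 = 0.0625
E[P²] = 0.0625 + 0.25² = 0.0625 + 0.0625 = 0.125

0.125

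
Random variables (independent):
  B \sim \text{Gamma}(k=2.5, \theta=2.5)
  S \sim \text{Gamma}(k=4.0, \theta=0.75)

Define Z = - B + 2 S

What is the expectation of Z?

E[Z] = -1*E[B] + 2*E[S]
E[B] = 6.25
E[S] = 3
E[Z] = -1*6.25 + 2*3 = -0.25

-0.25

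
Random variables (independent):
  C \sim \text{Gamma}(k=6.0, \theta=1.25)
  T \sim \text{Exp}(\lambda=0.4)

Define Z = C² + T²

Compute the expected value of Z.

E[Z] = E[C²] + E[T²]
E[C²] = Var(C) + E[C]² = 9.375 + 56.25 = 65.625
E[T²] = Var(T) + E[T]² = 6.25 + 6.25 = 12.5
E[Z] = 65.625 + 12.5 = 78.125

78.125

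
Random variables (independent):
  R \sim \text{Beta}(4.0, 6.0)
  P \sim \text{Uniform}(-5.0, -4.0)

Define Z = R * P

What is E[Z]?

For independent RVs: E[XY] = E[X]*E[Y]
E[R] = 0.4
E[P] = -4.5
E[Z] = 0.4 * (-4.5) = -1.8

-1.8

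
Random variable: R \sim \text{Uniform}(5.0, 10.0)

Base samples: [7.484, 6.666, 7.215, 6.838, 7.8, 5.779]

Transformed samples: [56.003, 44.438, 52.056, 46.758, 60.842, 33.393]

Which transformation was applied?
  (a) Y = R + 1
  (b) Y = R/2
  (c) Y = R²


Checking option (c) Y = R²:
  R = 7.484 -> Y = 56.003 ✓
  R = 6.666 -> Y = 44.438 ✓
  R = 7.215 -> Y = 52.056 ✓
All samples match this transformation.

(c) R²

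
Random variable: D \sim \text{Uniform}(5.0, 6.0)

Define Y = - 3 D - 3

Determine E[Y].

For Y = -3D - 3:
E[Y] = -3 * E[D] - 3
E[D] = (5 + 6)/2 = 5.5
E[Y] = -3 * 5.5 - 3 = -19.5

-19.5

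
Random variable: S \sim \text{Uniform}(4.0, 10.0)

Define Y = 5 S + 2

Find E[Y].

For Y = 5S + 2:
E[Y] = 5 * E[S] + 2
E[S] = (4 + 10)/2 = 7
E[Y] = 5 * 7 + 2 = 37

37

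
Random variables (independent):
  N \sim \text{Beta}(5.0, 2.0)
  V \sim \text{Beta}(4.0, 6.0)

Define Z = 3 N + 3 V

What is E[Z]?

E[Z] = 3*E[N] + 3*E[V]
E[N] = 0.71428571
E[V] = 0.4
E[Z] = 3*0.71428571 + 3*0.4 = 3.3428571

3.3428571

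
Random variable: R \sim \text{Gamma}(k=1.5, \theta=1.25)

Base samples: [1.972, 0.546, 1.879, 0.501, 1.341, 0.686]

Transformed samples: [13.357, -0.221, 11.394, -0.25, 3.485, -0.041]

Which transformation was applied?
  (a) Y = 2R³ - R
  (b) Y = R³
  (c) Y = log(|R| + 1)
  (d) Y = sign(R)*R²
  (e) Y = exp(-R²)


Checking option (a) Y = 2R³ - R:
  R = 1.972 -> Y = 13.357 ✓
  R = 0.546 -> Y = -0.221 ✓
  R = 1.879 -> Y = 11.394 ✓
All samples match this transformation.

(a) 2R³ - R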